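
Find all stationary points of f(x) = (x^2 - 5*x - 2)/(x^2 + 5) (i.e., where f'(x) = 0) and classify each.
f'(x) = (5*x^2 + 14*x - 25)/(x^4 + 10*x^2 + 25)

Solve f'(x) = 0:
  f'(x) = (5*x^2 + 14*x - 25)/(x^2 + 5)^2; the denominator is positive wherever f is defined, so f'(x) = 0 ⇔ 5*x^2 + 14*x - 25 = 0.
  5*x^2 + 14*x - 25 = 0 has no rational roots; quadratic formula: x = (-14 ± √696)/10.
  ⇒ x = -sqrt(174)/5 - 7/5 ≈ -4.0382, -7/5 + sqrt(174)/5 ≈ 1.2382

f''(x) = 2*(-5*x^3 - 21*x^2 + 75*x + 35)/(x^6 + 15*x^4 + 75*x^2 + 125)
Second-derivative test at each critical point:
  f''(-4.0382) = -0.0581 < 0 → local maximum
  f''(1.2382) = 0.6181 > 0 → local minimum

Critical points: x = -sqrt(174)/5 - 7/5 ≈ -4.0382 (local maximum); x = -7/5 + sqrt(174)/5 ≈ 1.2382 (local minimum)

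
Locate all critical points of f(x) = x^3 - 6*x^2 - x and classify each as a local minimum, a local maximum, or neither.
f'(x) = 3*x^2 - 12*x - 1

Solve f'(x) = 0:
  3*x^2 - 12*x - 1 = 0 has no rational roots; quadratic formula: x = (12 ± √156)/6.
  ⇒ x = 2 - sqrt(39)/3 ≈ -0.0817, 2 + sqrt(39)/3 ≈ 4.0817

f''(x) = 6*x - 12
Second-derivative test at each critical point:
  f''(-0.0817) = -12.4900 < 0 → local maximum
  f''(4.0817) = 12.4900 > 0 → local minimum

Critical points: x = 2 - sqrt(39)/3 ≈ -0.0817 (local maximum); x = 2 + sqrt(39)/3 ≈ 4.0817 (local minimum)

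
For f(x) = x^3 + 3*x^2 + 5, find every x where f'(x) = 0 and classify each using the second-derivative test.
f'(x) = 3*x*(x + 2)

Solve f'(x) = 0:
  Factor: 3*x^2 + 6*x = 3*x*(x + 2) = 0.
  ⇒ x = -2, 0

f''(x) = 6*x + 6
Second-derivative test at each critical point:
  f''(-2) = -6 < 0 → local maximum
  f''(0) = 6 > 0 → local minimum

Critical points: x = -2 (local maximum); x = 0 (local minimum)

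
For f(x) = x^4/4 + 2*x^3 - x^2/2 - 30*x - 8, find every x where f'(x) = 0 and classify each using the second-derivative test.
f'(x) = x^3 + 6*x^2 - x - 30

Solve f'(x) = 0:
  Factor: x^3 + 6*x^2 - x - 30 = (x - 2)*(x + 3)*(x + 5) = 0.
  ⇒ x = -5, -3, 2

f''(x) = 3*x^2 + 12*x - 1
Second-derivative test at each critical point:
  f''(-5) = 14 > 0 → local minimum
  f''(-3) = -10 < 0 → local maximum
  f''(2) = 35 > 0 → local minimum

Critical points: x = -5 (local minimum); x = -3 (local maximum); x = 2 (local minimum)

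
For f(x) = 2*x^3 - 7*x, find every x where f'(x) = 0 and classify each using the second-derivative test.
f'(x) = 6*x^2 - 7

Solve f'(x) = 0:
  6*x^2 - 7 = 0 has no rational roots; quadratic formula: x = (0 ± √168)/12.
  ⇒ x = -sqrt(42)/6 ≈ -1.0801, sqrt(42)/6 ≈ 1.0801

f''(x) = 12*x
Second-derivative test at each critical point:
  f''(-1.0801) = -12.9615 < 0 → local maximum
  f''(1.0801) = 12.9615 > 0 → local minimum

Critical points: x = -sqrt(42)/6 ≈ -1.0801 (local maximum); x = sqrt(42)/6 ≈ 1.0801 (local minimum)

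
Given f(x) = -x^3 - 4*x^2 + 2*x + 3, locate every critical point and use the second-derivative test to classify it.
f'(x) = -3*x^2 - 8*x + 2

Solve f'(x) = 0:
  3*x^2 + 8*x - 2 = 0 has no rational roots; quadratic formula: x = (-8 ± √88)/6.
  ⇒ x = -sqrt(22)/3 - 4/3 ≈ -2.8968, -4/3 + sqrt(22)/3 ≈ 0.2301

f''(x) = -6*x - 8
Second-derivative test at each critical point:
  f''(-2.8968) = 9.3808 > 0 → local minimum
  f''(0.2301) = -9.3808 < 0 → local maximum

Critical points: x = -sqrt(22)/3 - 4/3 ≈ -2.8968 (local minimum); x = -4/3 + sqrt(22)/3 ≈ 0.2301 (local maximum)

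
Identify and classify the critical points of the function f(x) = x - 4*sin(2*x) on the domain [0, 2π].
f'(x) = 1 - 8*cos(2*x)

Solve f'(x) = 0 on [0, 2π]:
  f'(x) = 0 ⇔ cos(2*x) = 1/8, i.e. 2*x = ±arccos(1/8) + 2nπ; keep the solutions lying in [0, 2π].
  ⇒ x = acos(1/8)/2 ≈ 0.7227, pi - acos(1/8)/2 ≈ 2.4189, acos(1/8)/2 + pi ≈ 3.8643, -acos(1/8)/2 + 2*pi ≈ 5.5605

f''(x) = 16*sin(2*x)
Second-derivative test at each critical point:
  f''(0.7227) = 15.8745 > 0 → local minimum
  f''(2.4189) = -15.8745 < 0 → local maximum
  f''(3.8643) = 15.8745 > 0 → local minimum
  f''(5.5605) = -15.8745 < 0 → local maximum

Critical points: x = acos(1/8)/2 ≈ 0.7227 (local minimum); x = pi - acos(1/8)/2 ≈ 2.4189 (local maximum); x = acos(1/8)/2 + pi ≈ 3.8643 (local minimum); x = -acos(1/8)/2 + 2*pi ≈ 5.5605 (local maximum)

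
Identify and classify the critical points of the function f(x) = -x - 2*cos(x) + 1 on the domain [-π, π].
f'(x) = 2*sin(x) - 1

Solve f'(x) = 0 on [-π, π]:
  f'(x) = 0 ⇔ sin(x) = 1/2, i.e. x = arcsin(1/2) + 2nπ or x = π − arcsin(1/2) + 2nπ; keep the solutions lying in [-π, π].
  ⇒ x = pi/6 ≈ 0.5236, 5*pi/6 ≈ 2.6180

f''(x) = 2*cos(x)
Second-derivative test at each critical point:
  f''(0.5236) = 1.7321 > 0 → local minimum
  f''(2.6180) = -1.7321 < 0 → local maximum

Critical points: x = pi/6 ≈ 0.5236 (local minimum); x = 5*pi/6 ≈ 2.6180 (local maximum)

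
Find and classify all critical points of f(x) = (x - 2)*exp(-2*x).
f'(x) = (5 - 2*x)*exp(-2*x)

Solve f'(x) = 0:
  f'(x) = (5 - 2*x)·exp(-2*x) and exp(-2*x) > 0 for every x, so f'(x) = 0 ⇔ 5 - 2*x = 0.
  5 - 2*x = 0.
  ⇒ x = 5/2

f''(x) = 4*(x - 3)*exp(-2*x)
Second-derivative test at each critical point:
  f''(5/2) = -0.0135 < 0 → local maximum

Critical points: x = 5/2 (local maximum)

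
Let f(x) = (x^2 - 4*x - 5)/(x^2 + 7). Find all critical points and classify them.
f'(x) = 4*(x^2 + 6*x - 7)/(x^4 + 14*x^2 + 49)

Solve f'(x) = 0:
  f'(x) = 4*(x - 1)*(x + 7)/(x^2 + 7)^2; the denominator is positive wherever f is defined, so f'(x) = 0 ⇔ 4*x^2 + 24*x - 28 = 0.
  Factor: 4*x^2 + 24*x - 28 = 4*(x - 1)*(x + 7) = 0.
  ⇒ x = -7, 1

f''(x) = 8*(-x^3 - 9*x^2 + 21*x + 21)/(x^6 + 21*x^4 + 147*x^2 + 343)
Second-derivative test at each critical point:
  f''(-7) = -1/98 < 0 → local maximum
  f''(1) = 1/2 > 0 → local minimum

Critical points: x = -7 (local maximum); x = 1 (local minimum)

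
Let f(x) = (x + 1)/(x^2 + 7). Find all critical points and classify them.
f'(x) = (x^2 - 2*x*(x + 1) + 7)/(x^2 + 7)^2

Solve f'(x) = 0:
  f'(x) = -(x^2 + 2*x - 7)/(x^2 + 7)^2; the denominator is positive wherever f is defined, so f'(x) = 0 ⇔ -x^2 - 2*x + 7 = 0.
  x^2 + 2*x - 7 = 0 has no rational roots; quadratic formula: x = (-2 ± √32)/2.
  ⇒ x = -2*sqrt(2) - 1 ≈ -3.8284, -1 + 2*sqrt(2) ≈ 1.8284

f''(x) = 2*(4*x^2*(x + 1) - (3*x + 1)*(x^2 + 7))/(x^2 + 7)^3
Second-derivative test at each critical point:
  f''(-3.8284) = 0.0121 > 0 → local minimum
  f''(1.8284) = -0.0529 < 0 → local maximum

Critical points: x = -2*sqrt(2) - 1 ≈ -3.8284 (local minimum); x = -1 + 2*sqrt(2) ≈ 1.8284 (local maximum)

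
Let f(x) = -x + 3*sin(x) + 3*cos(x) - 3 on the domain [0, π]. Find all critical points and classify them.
f'(x) = 3*sqrt(2)*cos(x + pi/4) - 1

Solve f'(x) = 0 on [0, π]:
  f'(x) = 0 ⇔ -3*sin(x) + 3*cos(x) = 1. Write the left side as R·cos(x + φ) with R = √(3² + 3²) = 3*sqrt(2), cos φ = sqrt(2)/2, sin φ = sqrt(2)/2; then cos(x + φ) = sqrt(2)/6. Solve for x and keep the solutions lying in [0, π].
  ⇒ x = atan((-1 + sqrt(17))/(1 + sqrt(17))) ≈ 0.5475

f''(x) = -3*sqrt(2)*sin(x + pi/4)
Second-derivative test at each critical point:
  f''(0.5475) = -4.1231 < 0 → local maximum

Critical points: x = atan((-1 + sqrt(17))/(1 + sqrt(17))) ≈ 0.5475 (local maximum)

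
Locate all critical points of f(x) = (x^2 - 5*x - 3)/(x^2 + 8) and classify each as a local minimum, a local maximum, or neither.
f'(x) = (5*x^2 + 22*x - 40)/(x^4 + 16*x^2 + 64)

Solve f'(x) = 0:
  f'(x) = (5*x^2 + 22*x - 40)/(x^2 + 8)^2; the denominator is positive wherever f is defined, so f'(x) = 0 ⇔ 5*x^2 + 22*x - 40 = 0.
  5*x^2 + 22*x - 40 = 0 has no rational roots; quadratic formula: x = (-22 ± √1284)/10.
  ⇒ x = -sqrt(321)/5 - 11/5 ≈ -5.7833, -11/5 + sqrt(321)/5 ≈ 1.3833

f''(x) = 2*(-5*x^3 - 33*x^2 + 120*x + 88)/(x^6 + 24*x^4 + 192*x^2 + 512)
Second-derivative test at each critical point:
  f''(-5.7833) = -0.0209 < 0 → local maximum
  f''(1.3833) = 0.3646 > 0 → local minimum

Critical points: x = -sqrt(321)/5 - 11/5 ≈ -5.7833 (local maximum); x = -11/5 + sqrt(321)/5 ≈ 1.3833 (local minimum)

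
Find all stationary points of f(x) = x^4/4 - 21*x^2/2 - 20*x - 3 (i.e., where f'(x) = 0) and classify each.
f'(x) = x^3 - 21*x - 20

Solve f'(x) = 0:
  Factor: x^3 - 21*x - 20 = (x - 5)*(x + 1)*(x + 4) = 0.
  ⇒ x = -4, -1, 5

f''(x) = 3*x^2 - 21
Second-derivative test at each critical point:
  f''(-4) = 27 > 0 → local minimum
  f''(-1) = -18 < 0 → local maximum
  f''(5) = 54 > 0 → local minimum

Critical points: x = -4 (local minimum); x = -1 (local maximum); x = 5 (local minimum)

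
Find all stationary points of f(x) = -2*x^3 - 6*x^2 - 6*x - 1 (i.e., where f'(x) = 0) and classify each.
f'(x) = -6*x^2 - 12*x - 6

Solve f'(x) = 0:
  Factor: -6*x^2 - 12*x - 6 = -6*(x + 1)^2 = 0.
  ⇒ x = -1

f''(x) = -12*x - 12
Second-derivative test at each critical point:
  f''(-1) = 0, so the second-derivative test is inconclusive; use the first-derivative test: f'(-5/4) = -0.3750, f'(-3/4) = -0.3750 — f' is negative on both sides (no sign change) → neither a local maximum nor a local minimum

Critical points: x = -1 (neither)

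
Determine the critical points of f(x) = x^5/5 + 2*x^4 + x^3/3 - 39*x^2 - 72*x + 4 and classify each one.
f'(x) = x^4 + 8*x^3 + x^2 - 78*x - 72

Solve f'(x) = 0:
  Factor: x^4 + 8*x^3 + x^2 - 78*x - 72 = (x - 3)*(x + 1)*(x + 4)*(x + 6) = 0.
  ⇒ x = -6, -4, -1, 3

f''(x) = 4*x^3 + 24*x^2 + 2*x - 78
Second-derivative test at each critical point:
  f''(-6) = -90 < 0 → local maximum
  f''(-4) = 42 > 0 → local minimum
  f''(-1) = -60 < 0 → local maximum
  f''(3) = 252 > 0 → local minimum

Critical points: x = -6 (local maximum); x = -4 (local minimum); x = -1 (local maximum); x = 3 (local minimum)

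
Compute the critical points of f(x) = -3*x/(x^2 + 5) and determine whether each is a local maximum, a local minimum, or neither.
f'(x) = 3*(x^2 - 5)/(x^2 + 5)^2

Solve f'(x) = 0:
  f'(x) = 3*(x^2 - 5)/(x^2 + 5)^2; the denominator is positive wherever f is defined, so f'(x) = 0 ⇔ 3*x^2 - 15 = 0.
  Factor: 3*x^2 - 15 = 3*(x^2 - 5); x^2 - 5 = 0 has no rational roots; quadratic formula: x = (0 ± √20)/2.
  ⇒ x = -sqrt(5) ≈ -2.2361, sqrt(5) ≈ 2.2361

f''(x) = 6*x*(15 - x^2)/(x^2 + 5)^3
Second-derivative test at each critical point:
  f''(-2.2361) = -0.1342 < 0 → local maximum
  f''(2.2361) = 0.1342 > 0 → local minimum

Critical points: x = -sqrt(5) ≈ -2.2361 (local maximum); x = sqrt(5) ≈ 2.2361 (local minimum)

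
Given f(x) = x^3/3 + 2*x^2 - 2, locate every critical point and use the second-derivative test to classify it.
f'(x) = x*(x + 4)

Solve f'(x) = 0:
  Factor: x^2 + 4*x = x*(x + 4) = 0.
  ⇒ x = -4, 0

f''(x) = 2*x + 4
Second-derivative test at each critical point:
  f''(-4) = -4 < 0 → local maximum
  f''(0) = 4 > 0 → local minimum

Critical points: x = -4 (local maximum); x = 0 (local minimum)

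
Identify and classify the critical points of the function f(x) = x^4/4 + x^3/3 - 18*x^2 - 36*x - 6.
f'(x) = x^3 + x^2 - 36*x - 36

Solve f'(x) = 0:
  Factor: x^3 + x^2 - 36*x - 36 = (x - 6)*(x + 1)*(x + 6) = 0.
  ⇒ x = -6, -1, 6

f''(x) = 3*x^2 + 2*x - 36
Second-derivative test at each critical point:
  f''(-6) = 60 > 0 → local minimum
  f''(-1) = -35 < 0 → local maximum
  f''(6) = 84 > 0 → local minimum

Critical points: x = -6 (local minimum); x = -1 (local maximum); x = 6 (local minimum)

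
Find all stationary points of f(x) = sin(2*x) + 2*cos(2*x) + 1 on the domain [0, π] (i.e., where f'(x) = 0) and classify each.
f'(x) = -4*sin(2*x) + 2*cos(2*x)

Solve f'(x) = 0 on [0, π]:
  f'(x) = 0 ⇔ cos(2*x) = 2*sin(2*x) ⇔ tan(2*x) = 1/2, i.e. 2*x = arctan(1/2) + nπ; keep the solutions lying in [0, π].
  ⇒ x = atan(1/2)/2 ≈ 0.2318, atan(1/2)/2 + pi/2 ≈ 1.8026

f''(x) = -4*sin(2*x) - 8*cos(2*x)
Second-derivative test at each critical point:
  f''(0.2318) = -8.9443 < 0 → local maximum
  f''(1.8026) = 8.9443 > 0 → local minimum

Critical points: x = atan(1/2)/2 ≈ 0.2318 (local maximum); x = atan(1/2)/2 + pi/2 ≈ 1.8026 (local minimum)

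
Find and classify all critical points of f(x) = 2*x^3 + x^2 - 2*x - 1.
f'(x) = 6*x^2 + 2*x - 2

Solve f'(x) = 0:
  Factor: 6*x^2 + 2*x - 2 = 2*(3*x^2 + x - 1); 3*x^2 + x - 1 = 0 has no rational roots; quadratic formula: x = (-1 ± √13)/6.
  ⇒ x = -sqrt(13)/6 - 1/6 ≈ -0.7676, -1/6 + sqrt(13)/6 ≈ 0.4343

f''(x) = 12*x + 2
Second-derivative test at each critical point:
  f''(-0.7676) = -7.2111 < 0 → local maximum
  f''(0.4343) = 7.2111 > 0 → local minimum

Critical points: x = -sqrt(13)/6 - 1/6 ≈ -0.7676 (local maximum); x = -1/6 + sqrt(13)/6 ≈ 0.4343 (local minimum)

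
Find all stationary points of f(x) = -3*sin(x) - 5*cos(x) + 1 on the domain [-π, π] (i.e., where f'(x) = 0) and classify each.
f'(x) = 5*sin(x) - 3*cos(x)

Solve f'(x) = 0 on [-π, π]:
  f'(x) = 0 ⇔ -3*cos(x) = -5*sin(x) ⇔ tan(x) = 3/5, i.e. x = arctan(3/5) + nπ; keep the solutions lying in [-π, π].
  ⇒ x = -pi + atan(3/5) ≈ -2.6012, atan(3/5) ≈ 0.5404

f''(x) = 3*sin(x) + 5*cos(x)
Second-derivative test at each critical point:
  f''(-2.6012) = -5.8310 < 0 → local maximum
  f''(0.5404) = 5.8310 > 0 → local minimum

Critical points: x = -pi + atan(3/5) ≈ -2.6012 (local maximum); x = atan(3/5) ≈ 0.5404 (local minimum)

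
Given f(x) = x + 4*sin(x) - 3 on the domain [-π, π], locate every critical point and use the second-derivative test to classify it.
f'(x) = 4*cos(x) + 1

Solve f'(x) = 0 on [-π, π]:
  f'(x) = 0 ⇔ cos(x) = -1/4, i.e. x = ±arccos(-1/4) + 2nπ; keep the solutions lying in [-π, π].
  ⇒ x = -acos(-1/4) ≈ -1.8235, acos(-1/4) ≈ 1.8235

f''(x) = -4*sin(x)
Second-derivative test at each critical point:
  f''(-1.8235) = 3.8730 > 0 → local minimum
  f''(1.8235) = -3.8730 < 0 → local maximum

Critical points: x = -acos(-1/4) ≈ -1.8235 (local minimum); x = acos(-1/4) ≈ 1.8235 (local maximum)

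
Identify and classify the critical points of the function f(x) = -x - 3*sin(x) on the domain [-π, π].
f'(x) = -3*cos(x) - 1

Solve f'(x) = 0 on [-π, π]:
  f'(x) = 0 ⇔ cos(x) = -1/3, i.e. x = ±arccos(-1/3) + 2nπ; keep the solutions lying in [-π, π].
  ⇒ x = -acos(-1/3) ≈ -1.9106, acos(-1/3) ≈ 1.9106

f''(x) = 3*sin(x)
Second-derivative test at each critical point:
  f''(-1.9106) = -2.8284 < 0 → local maximum
  f''(1.9106) = 2.8284 > 0 → local minimum

Critical points: x = -acos(-1/3) ≈ -1.9106 (local maximum); x = acos(-1/3) ≈ 1.9106 (local minimum)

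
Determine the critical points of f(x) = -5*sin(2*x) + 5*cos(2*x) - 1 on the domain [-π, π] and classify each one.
f'(x) = -10*sqrt(2)*sin(2*x + pi/4)

Solve f'(x) = 0 on [-π, π]:
  f'(x) = 0 ⇔ -5*cos(2*x) = 5*sin(2*x) ⇔ tan(2*x) = -1, i.e. 2*x = arctan(-1) + nπ; keep the solutions lying in [-π, π].
  ⇒ x = -5*pi/8 ≈ -1.9635, -pi/8 ≈ -0.3927, 3*pi/8 ≈ 1.1781, 7*pi/8 ≈ 2.7489

f''(x) = -20*sqrt(2)*cos(2*x + pi/4)
Second-derivative test at each critical point:
  f''(-1.9635) = 28.2843 > 0 → local minimum
  f''(-0.3927) = -28.2843 < 0 → local maximum
  f''(1.1781) = 28.2843 > 0 → local minimum
  f''(2.7489) = -28.2843 < 0 → local maximum

Critical points: x = -5*pi/8 ≈ -1.9635 (local minimum); x = -pi/8 ≈ -0.3927 (local maximum); x = 3*pi/8 ≈ 1.1781 (local minimum); x = 7*pi/8 ≈ 2.7489 (local maximum)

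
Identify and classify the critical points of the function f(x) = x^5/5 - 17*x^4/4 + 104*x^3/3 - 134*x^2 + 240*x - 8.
f'(x) = x^4 - 17*x^3 + 104*x^2 - 268*x + 240

Solve f'(x) = 0:
  Factor: x^4 - 17*x^3 + 104*x^2 - 268*x + 240 = (x - 6)*(x - 5)*(x - 4)*(x - 2) = 0.
  ⇒ x = 2, 4, 5, 6

f''(x) = 4*x^3 - 51*x^2 + 208*x - 268
Second-derivative test at each critical point:
  f''(2) = -24 < 0 → local maximum
  f''(4) = 4 > 0 → local minimum
  f''(5) = -3 < 0 → local maximum
  f''(6) = 8 > 0 → local minimum

Critical points: x = 2 (local maximum); x = 4 (local minimum); x = 5 (local maximum); x = 6 (local minimum)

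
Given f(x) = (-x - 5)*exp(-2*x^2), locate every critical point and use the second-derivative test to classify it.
f'(x) = (4*x*(x + 5) - 1)*exp(-2*x^2)

Solve f'(x) = 0:
  f'(x) = (4*x^2 + 20*x - 1)·exp(-2*x^2) and exp(-2*x^2) > 0 for every x, so f'(x) = 0 ⇔ 4*x^2 + 20*x - 1 = 0.
  4*x^2 + 20*x - 1 = 0 has no rational roots; quadratic formula: x = (-20 ± √416)/8.
  ⇒ x = -sqrt(26)/2 - 5/2 ≈ -5.0495, -5/2 + sqrt(26)/2 ≈ 0.0495

f''(x) = 4*(-4*x^2*(x + 5) + 3*x + 5)*exp(-2*x^2)
Second-derivative test at each critical point:
  f''(-5.0495) = -1.454e-21 < 0 → local maximum
  f''(0.0495) = 20.2963 > 0 → local minimum

Critical points: x = -sqrt(26)/2 - 5/2 ≈ -5.0495 (local maximum); x = -5/2 + sqrt(26)/2 ≈ 0.0495 (local minimum)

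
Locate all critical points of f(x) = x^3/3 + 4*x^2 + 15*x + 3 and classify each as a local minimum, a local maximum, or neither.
f'(x) = x^2 + 8*x + 15

Solve f'(x) = 0:
  Factor: x^2 + 8*x + 15 = (x + 3)*(x + 5) = 0.
  ⇒ x = -5, -3

f''(x) = 2*x + 8
Second-derivative test at each critical point:
  f''(-5) = -2 < 0 → local maximum
  f''(-3) = 2 > 0 → local minimum

Critical points: x = -5 (local maximum); x = -3 (local minimum)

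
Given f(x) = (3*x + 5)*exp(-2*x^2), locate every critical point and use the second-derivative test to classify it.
f'(x) = (-4*x*(3*x + 5) + 3)*exp(-2*x^2)

Solve f'(x) = 0:
  f'(x) = (-12*x^2 - 20*x + 3)·exp(-2*x^2) and exp(-2*x^2) > 0 for every x, so f'(x) = 0 ⇔ -12*x^2 - 20*x + 3 = 0.
  12*x^2 + 20*x - 3 = 0 has no rational roots; quadratic formula: x = (-20 ± √544)/24.
  ⇒ x = -sqrt(34)/6 - 5/6 ≈ -1.8052, -5/6 + sqrt(34)/6 ≈ 0.1385

f''(x) = 4*(4*x^2*(3*x + 5) - 9*x - 5)*exp(-2*x^2)
Second-derivative test at each critical point:
  f''(-1.8052) = 0.0345 > 0 → local minimum
  f''(0.1385) = -22.4460 < 0 → local maximum

Critical points: x = -sqrt(34)/6 - 5/6 ≈ -1.8052 (local minimum); x = -5/6 + sqrt(34)/6 ≈ 0.1385 (local maximum)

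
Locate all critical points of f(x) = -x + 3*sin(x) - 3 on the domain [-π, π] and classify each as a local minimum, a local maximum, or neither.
f'(x) = 3*cos(x) - 1

Solve f'(x) = 0 on [-π, π]:
  f'(x) = 0 ⇔ cos(x) = 1/3, i.e. x = ±arccos(1/3) + 2nπ; keep the solutions lying in [-π, π].
  ⇒ x = -acos(1/3) ≈ -1.2310, acos(1/3) ≈ 1.2310

f''(x) = -3*sin(x)
Second-derivative test at each critical point:
  f''(-1.2310) = 2.8284 > 0 → local minimum
  f''(1.2310) = -2.8284 < 0 → local maximum

Critical points: x = -acos(1/3) ≈ -1.2310 (local minimum); x = acos(1/3) ≈ 1.2310 (local maximum)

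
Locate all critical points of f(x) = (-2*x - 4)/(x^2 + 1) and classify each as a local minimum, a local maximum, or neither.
f'(x) = 2*(-x^2 + 2*x*(x + 2) - 1)/(x^2 + 1)^2

Solve f'(x) = 0:
  f'(x) = 2*(x^2 + 4*x - 1)/(x^2 + 1)^2; the denominator is positive wherever f is defined, so f'(x) = 0 ⇔ 2*x^2 + 8*x - 2 = 0.
  Factor: 2*x^2 + 8*x - 2 = 2*(x^2 + 4*x - 1); x^2 + 4*x - 1 = 0 has no rational roots; quadratic formula: x = (-4 ± √20)/2.
  ⇒ x = -sqrt(5) - 2 ≈ -4.2361, -2 + sqrt(5) ≈ 0.2361

f''(x) = 4*(-4*x^2*(x + 2) + (3*x + 2)*(x^2 + 1))/(x^2 + 1)^3
Second-derivative test at each critical point:
  f''(-4.2361) = -0.0249 < 0 → local maximum
  f''(0.2361) = 8.0249 > 0 → local minimum

Critical points: x = -sqrt(5) - 2 ≈ -4.2361 (local maximum); x = -2 + sqrt(5) ≈ 0.2361 (local minimum)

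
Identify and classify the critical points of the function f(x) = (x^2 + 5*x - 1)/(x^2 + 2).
f'(x) = (-5*x^2 + 6*x + 10)/(x^4 + 4*x^2 + 4)

Solve f'(x) = 0:
  f'(x) = -(5*x^2 - 6*x - 10)/(x^2 + 2)^2; the denominator is positive wherever f is defined, so f'(x) = 0 ⇔ -5*x^2 + 6*x + 10 = 0.
  5*x^2 - 6*x - 10 = 0 has no rational roots; quadratic formula: x = (6 ± √236)/10.
  ⇒ x = 3/5 - sqrt(59)/5 ≈ -0.9362, 3/5 + sqrt(59)/5 ≈ 2.1362

f''(x) = 2*(5*x^3 - 9*x^2 - 30*x + 6)/(x^6 + 6*x^4 + 12*x^2 + 8)
Second-derivative test at each critical point:
  f''(-0.9362) = 1.8566 > 0 → local minimum
  f''(2.1362) = -0.3566 < 0 → local maximum

Critical points: x = 3/5 - sqrt(59)/5 ≈ -0.9362 (local minimum); x = 3/5 + sqrt(59)/5 ≈ 2.1362 (local maximum)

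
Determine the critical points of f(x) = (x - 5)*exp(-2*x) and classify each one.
f'(x) = (11 - 2*x)*exp(-2*x)

Solve f'(x) = 0:
  f'(x) = (11 - 2*x)·exp(-2*x) and exp(-2*x) > 0 for every x, so f'(x) = 0 ⇔ 11 - 2*x = 0.
  11 - 2*x = 0.
  ⇒ x = 11/2

f''(x) = 4*(x - 6)*exp(-2*x)
Second-derivative test at each critical point:
  f''(11/2) = -3.340e-05 < 0 → local maximum

Critical points: x = 11/2 (local maximum)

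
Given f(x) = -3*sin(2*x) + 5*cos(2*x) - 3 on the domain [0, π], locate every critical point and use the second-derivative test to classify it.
f'(x) = -10*sin(2*x) - 6*cos(2*x)

Solve f'(x) = 0 on [0, π]:
  f'(x) = 0 ⇔ -3*cos(2*x) = 5*sin(2*x) ⇔ tan(2*x) = -3/5, i.e. 2*x = arctan(-3/5) + nπ; keep the solutions lying in [0, π].
  ⇒ x = -atan(3/5)/2 + pi/2 ≈ 1.3006, pi - atan(3/5)/2 ≈ 2.8714

f''(x) = 12*sin(2*x) - 20*cos(2*x)
Second-derivative test at each critical point:
  f''(1.3006) = 23.3238 > 0 → local minimum
  f''(2.8714) = -23.3238 < 0 → local maximum

Critical points: x = -atan(3/5)/2 + pi/2 ≈ 1.3006 (local minimum); x = pi - atan(3/5)/2 ≈ 2.8714 (local maximum)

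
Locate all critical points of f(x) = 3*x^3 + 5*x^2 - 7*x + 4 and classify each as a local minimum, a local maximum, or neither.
f'(x) = 9*x^2 + 10*x - 7

Solve f'(x) = 0:
  9*x^2 + 10*x - 7 = 0 has no rational roots; quadratic formula: x = (-10 ± √352)/18.
  ⇒ x = -2*sqrt(22)/9 - 5/9 ≈ -1.5979, -5/9 + 2*sqrt(22)/9 ≈ 0.4868

f''(x) = 18*x + 10
Second-derivative test at each critical point:
  f''(-1.5979) = -18.7617 < 0 → local maximum
  f''(0.4868) = 18.7617 > 0 → local minimum

Critical points: x = -2*sqrt(22)/9 - 5/9 ≈ -1.5979 (local maximum); x = -5/9 + 2*sqrt(22)/9 ≈ 0.4868 (local minimum)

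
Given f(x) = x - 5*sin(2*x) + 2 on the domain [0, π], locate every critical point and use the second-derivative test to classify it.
f'(x) = 1 - 10*cos(2*x)

Solve f'(x) = 0 on [0, π]:
  f'(x) = 0 ⇔ cos(2*x) = 1/10, i.e. 2*x = ±arccos(1/10) + 2nπ; keep the solutions lying in [0, π].
  ⇒ x = acos(1/10)/2 ≈ 0.7353, pi - acos(1/10)/2 ≈ 2.4063

f''(x) = 20*sin(2*x)
Second-derivative test at each critical point:
  f''(0.7353) = 19.8997 > 0 → local minimum
  f''(2.4063) = -19.8997 < 0 → local maximum

Critical points: x = acos(1/10)/2 ≈ 0.7353 (local minimum); x = pi - acos(1/10)/2 ≈ 2.4063 (local maximum)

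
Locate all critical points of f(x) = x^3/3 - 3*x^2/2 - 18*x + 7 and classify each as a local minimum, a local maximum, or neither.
f'(x) = x^2 - 3*x - 18

Solve f'(x) = 0:
  Factor: x^2 - 3*x - 18 = (x - 6)*(x + 3) = 0.
  ⇒ x = -3, 6

f''(x) = 2*x - 3
Second-derivative test at each critical point:
  f''(-3) = -9 < 0 → local maximum
  f''(6) = 9 > 0 → local minimum

Critical points: x = -3 (local maximum); x = 6 (local minimum)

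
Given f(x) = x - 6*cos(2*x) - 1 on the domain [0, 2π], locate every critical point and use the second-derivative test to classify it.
f'(x) = 12*sin(2*x) + 1

Solve f'(x) = 0 on [0, 2π]:
  f'(x) = 0 ⇔ sin(2*x) = -1/12, i.e. 2*x = arcsin(-1/12) + 2nπ or 2*x = π − arcsin(-1/12) + 2nπ; keep the solutions lying in [0, 2π].
  ⇒ x = asin(1/12)/2 + pi/2 ≈ 1.6125, pi - asin(1/12)/2 ≈ 3.0999, asin(1/12)/2 + 3*pi/2 ≈ 4.7541, -asin(1/12)/2 + 2*pi ≈ 6.2415

f''(x) = 24*cos(2*x)
Second-derivative test at each critical point:
  f''(1.6125) = -23.9165 < 0 → local maximum
  f''(3.0999) = 23.9165 > 0 → local minimum
  f''(4.7541) = -23.9165 < 0 → local maximum
  f''(6.2415) = 23.9165 > 0 → local minimum

Critical points: x = asin(1/12)/2 + pi/2 ≈ 1.6125 (local maximum); x = pi - asin(1/12)/2 ≈ 3.0999 (local minimum); x = asin(1/12)/2 + 3*pi/2 ≈ 4.7541 (local maximum); x = -asin(1/12)/2 + 2*pi ≈ 6.2415 (local minimum)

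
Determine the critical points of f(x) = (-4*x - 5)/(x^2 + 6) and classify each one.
f'(x) = 2*(2*x^2 + 5*x - 12)/(x^4 + 12*x^2 + 36)

Solve f'(x) = 0:
  f'(x) = 2*(x + 4)*(2*x - 3)/(x^2 + 6)^2; the denominator is positive wherever f is defined, so f'(x) = 0 ⇔ 4*x^2 + 10*x - 24 = 0.
  Factor: 4*x^2 + 10*x - 24 = 2*(x + 4)*(2*x - 3) = 0.
  ⇒ x = -4, 3/2

f''(x) = 2*(-4*x^2*(4*x + 5) + (12*x + 5)*(x^2 + 6))/(x^2 + 6)^3
Second-derivative test at each critical point:
  f''(-4) = -1/22 < 0 → local maximum
  f''(3/2) = 32/99 > 0 → local minimum

Critical points: x = -4 (local maximum); x = 3/2 (local minimum)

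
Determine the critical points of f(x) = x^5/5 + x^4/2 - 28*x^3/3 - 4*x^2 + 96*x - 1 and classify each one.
f'(x) = x^4 + 2*x^3 - 28*x^2 - 8*x + 96

Solve f'(x) = 0:
  Factor: x^4 + 2*x^3 - 28*x^2 - 8*x + 96 = (x - 4)*(x - 2)*(x + 2)*(x + 6) = 0.
  ⇒ x = -6, -2, 2, 4

f''(x) = 4*x^3 + 6*x^2 - 56*x - 8
Second-derivative test at each critical point:
  f''(-6) = -320 < 0 → local maximum
  f''(-2) = 96 > 0 → local minimum
  f''(2) = -64 < 0 → local maximum
  f''(4) = 120 > 0 → local minimum

Critical points: x = -6 (local maximum); x = -2 (local minimum); x = 2 (local maximum); x = 4 (local minimum)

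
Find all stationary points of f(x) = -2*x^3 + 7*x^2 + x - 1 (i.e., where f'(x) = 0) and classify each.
f'(x) = -6*x^2 + 14*x + 1

Solve f'(x) = 0:
  6*x^2 - 14*x - 1 = 0 has no rational roots; quadratic formula: x = (14 ± √220)/12.
  ⇒ x = 7/6 - sqrt(55)/6 ≈ -0.0694, 7/6 + sqrt(55)/6 ≈ 2.4027

f''(x) = 14 - 12*x
Second-derivative test at each critical point:
  f''(-0.0694) = 14.8324 > 0 → local minimum
  f''(2.4027) = -14.8324 < 0 → local maximum

Critical points: x = 7/6 - sqrt(55)/6 ≈ -0.0694 (local minimum); x = 7/6 + sqrt(55)/6 ≈ 2.4027 (local maximum)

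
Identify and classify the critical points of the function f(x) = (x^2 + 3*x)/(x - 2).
f'(x) = (x^2 - 4*x - 6)/(x^2 - 4*x + 4)

Solve f'(x) = 0:
  f'(x) = (x^2 - 4*x - 6)/(x - 2)^2; the denominator is positive wherever f is defined, so f'(x) = 0 ⇔ x^2 - 4*x - 6 = 0.
  x^2 - 4*x - 6 = 0 has no rational roots; quadratic formula: x = (4 ± √40)/2.
  ⇒ x = 2 - sqrt(10) ≈ -1.1623, 2 + sqrt(10) ≈ 5.1623

f''(x) = 20/(x^3 - 6*x^2 + 12*x - 8)
Second-derivative test at each critical point:
  f''(-1.1623) = -0.6325 < 0 → local maximum
  f''(5.1623) = 0.6325 > 0 → local minimum

Critical points: x = 2 - sqrt(10) ≈ -1.1623 (local maximum); x = 2 + sqrt(10) ≈ 5.1623 (local minimum)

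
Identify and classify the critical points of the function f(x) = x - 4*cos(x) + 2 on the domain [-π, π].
f'(x) = 4*sin(x) + 1

Solve f'(x) = 0 on [-π, π]:
  f'(x) = 0 ⇔ sin(x) = -1/4, i.e. x = arcsin(-1/4) + 2nπ or x = π − arcsin(-1/4) + 2nπ; keep the solutions lying in [-π, π].
  ⇒ x = -pi + asin(1/4) ≈ -2.8889, -asin(1/4) ≈ -0.2527

f''(x) = 4*cos(x)
Second-derivative test at each critical point:
  f''(-2.8889) = -3.8730 < 0 → local maximum
  f''(-0.2527) = 3.8730 > 0 → local minimum

Critical points: x = -pi + asin(1/4) ≈ -2.8889 (local maximum); x = -asin(1/4) ≈ -0.2527 (local minimum)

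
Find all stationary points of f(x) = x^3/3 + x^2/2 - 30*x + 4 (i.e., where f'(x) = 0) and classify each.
f'(x) = x^2 + x - 30

Solve f'(x) = 0:
  Factor: x^2 + x - 30 = (x - 5)*(x + 6) = 0.
  ⇒ x = -6, 5

f''(x) = 2*x + 1
Second-derivative test at each critical point:
  f''(-6) = -11 < 0 → local maximum
  f''(5) = 11 > 0 → local minimum

Critical points: x = -6 (local maximum); x = 5 (local minimum)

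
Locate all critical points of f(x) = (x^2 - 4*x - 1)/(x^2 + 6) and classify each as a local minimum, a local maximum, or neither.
f'(x) = 2*(2*x^2 + 7*x - 12)/(x^4 + 12*x^2 + 36)

Solve f'(x) = 0:
  f'(x) = 2*(2*x^2 + 7*x - 12)/(x^2 + 6)^2; the denominator is positive wherever f is defined, so f'(x) = 0 ⇔ 4*x^2 + 14*x - 24 = 0.
  Factor: 4*x^2 + 14*x - 24 = 2*(2*x^2 + 7*x - 12); 2*x^2 + 7*x - 12 = 0 has no rational roots; quadratic formula: x = (-7 ± √145)/4.
  ⇒ x = -sqrt(145)/4 - 7/4 ≈ -4.7604, -7/4 + sqrt(145)/4 ≈ 1.2604

f''(x) = 2*(-4*x^3 - 21*x^2 + 72*x + 42)/(x^6 + 18*x^4 + 108*x^2 + 216)
Second-derivative test at each critical point:
  f''(-4.7604) = -0.0293 < 0 → local maximum
  f''(1.2604) = 0.4182 > 0 → local minimum

Critical points: x = -sqrt(145)/4 - 7/4 ≈ -4.7604 (local maximum); x = -7/4 + sqrt(145)/4 ≈ 1.2604 (local minimum)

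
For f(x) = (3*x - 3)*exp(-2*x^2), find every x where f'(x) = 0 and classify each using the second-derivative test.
f'(x) = 3*(-4*x*(x - 1) + 1)*exp(-2*x^2)

Solve f'(x) = 0:
  f'(x) = (-12*x^2 + 12*x + 3)·exp(-2*x^2) and exp(-2*x^2) > 0 for every x, so f'(x) = 0 ⇔ -12*x^2 + 12*x + 3 = 0.
  Factor: -12*x^2 + 12*x + 3 = -3*(4*x^2 - 4*x - 1); 4*x^2 - 4*x - 1 = 0 has no rational roots; quadratic formula: x = (4 ± √32)/8.
  ⇒ x = 1/2 - sqrt(2)/2 ≈ -0.2071, 1/2 + sqrt(2)/2 ≈ 1.2071

f''(x) = 12*(4*x^2*(x - 1) - 3*x + 1)*exp(-2*x^2)
Second-derivative test at each critical point:
  f''(-0.2071) = 15.5754 > 0 → local minimum
  f''(1.2071) = -0.9206 < 0 → local maximum

Critical points: x = 1/2 - sqrt(2)/2 ≈ -0.2071 (local minimum); x = 1/2 + sqrt(2)/2 ≈ 1.2071 (local maximum)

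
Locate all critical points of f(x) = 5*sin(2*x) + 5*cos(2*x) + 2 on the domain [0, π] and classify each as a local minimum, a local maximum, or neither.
f'(x) = 10*sqrt(2)*cos(2*x + pi/4)

Solve f'(x) = 0 on [0, π]:
  f'(x) = 0 ⇔ 5*cos(2*x) = 5*sin(2*x) ⇔ tan(2*x) = 1, i.e. 2*x = arctan(1) + nπ; keep the solutions lying in [0, π].
  ⇒ x = pi/8 ≈ 0.3927, 5*pi/8 ≈ 1.9635

f''(x) = -20*sqrt(2)*sin(2*x + pi/4)
Second-derivative test at each critical point:
  f''(0.3927) = -28.2843 < 0 → local maximum
  f''(1.9635) = 28.2843 > 0 → local minimum

Critical points: x = pi/8 ≈ 0.3927 (local maximum); x = 5*pi/8 ≈ 1.9635 (local minimum)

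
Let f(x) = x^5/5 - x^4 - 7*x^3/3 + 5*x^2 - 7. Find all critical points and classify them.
f'(x) = x*(x^3 - 4*x^2 - 7*x + 10)

Solve f'(x) = 0:
  Factor: x^4 - 4*x^3 - 7*x^2 + 10*x = x*(x - 5)*(x - 1)*(x + 2) = 0.
  ⇒ x = -2, 0, 1, 5

f''(x) = 4*x^3 - 12*x^2 - 14*x + 10
Second-derivative test at each critical point:
  f''(-2) = -42 < 0 → local maximum
  f''(0) = 10 > 0 → local minimum
  f''(1) = -12 < 0 → local maximum
  f''(5) = 140 > 0 → local minimum

Critical points: x = -2 (local maximum); x = 0 (local minimum); x = 1 (local maximum); x = 5 (local minimum)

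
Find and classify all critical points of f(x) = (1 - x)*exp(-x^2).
f'(x) = (2*x*(x - 1) - 1)*exp(-x^2)

Solve f'(x) = 0:
  f'(x) = (2*x^2 - 2*x - 1)·exp(-x^2) and exp(-x^2) > 0 for every x, so f'(x) = 0 ⇔ 2*x^2 - 2*x - 1 = 0.
  2*x^2 - 2*x - 1 = 0 has no rational roots; quadratic formula: x = (2 ± √12)/4.
  ⇒ x = 1/2 - sqrt(3)/2 ≈ -0.3660, 1/2 + sqrt(3)/2 ≈ 1.3660

f''(x) = 2*(2*x^2*(1 - x) + 3*x - 1)*exp(-x^2)
Second-derivative test at each critical point:
  f''(-0.3660) = -3.0297 < 0 → local maximum
  f''(1.3660) = 0.5360 > 0 → local minimum

Critical points: x = 1/2 - sqrt(3)/2 ≈ -0.3660 (local maximum); x = 1/2 + sqrt(3)/2 ≈ 1.3660 (local minimum)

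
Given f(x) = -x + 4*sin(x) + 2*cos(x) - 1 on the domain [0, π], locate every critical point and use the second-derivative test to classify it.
f'(x) = -2*sin(x) + 4*cos(x) - 1

Solve f'(x) = 0 on [0, π]:
  f'(x) = 0 ⇔ -2*sin(x) + 4*cos(x) = 1. Write the left side as R·cos(x + φ) with R = √(4² + 2²) = 2*sqrt(5), cos φ = 2*sqrt(5)/5, sin φ = sqrt(5)/5; then cos(x + φ) = sqrt(5)/10. Solve for x and keep the solutions lying in [0, π].
  ⇒ x = atan((-1 + 2*sqrt(19))/(2 + sqrt(19))) ≈ 0.8816

f''(x) = -4*sin(x) - 2*cos(x)
Second-derivative test at each critical point:
  f''(0.8816) = -4.3589 < 0 → local maximum

Critical points: x = atan((-1 + 2*sqrt(19))/(2 + sqrt(19))) ≈ 0.8816 (local maximum)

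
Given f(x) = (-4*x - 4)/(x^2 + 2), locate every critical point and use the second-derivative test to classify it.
f'(x) = 4*(-x^2 + 2*x*(x + 1) - 2)/(x^2 + 2)^2

Solve f'(x) = 0:
  f'(x) = 4*(x^2 + 2*x - 2)/(x^2 + 2)^2; the denominator is positive wherever f is defined, so f'(x) = 0 ⇔ 4*x^2 + 8*x - 8 = 0.
  Factor: 4*x^2 + 8*x - 8 = 4*(x^2 + 2*x - 2); x^2 + 2*x - 2 = 0 has no rational roots; quadratic formula: x = (-2 ± √12)/2.
  ⇒ x = -sqrt(3) - 1 ≈ -2.7321, -1 + sqrt(3) ≈ 0.7321

f''(x) = 8*(-4*x^2*(x + 1) + (3*x + 1)*(x^2 + 2))/(x^2 + 2)^3
Second-derivative test at each critical point:
  f''(-2.7321) = -0.1547 < 0 → local maximum
  f''(0.7321) = 2.1547 > 0 → local minimum

Critical points: x = -sqrt(3) - 1 ≈ -2.7321 (local maximum); x = -1 + sqrt(3) ≈ 0.7321 (local minimum)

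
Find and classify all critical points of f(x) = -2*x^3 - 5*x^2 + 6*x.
f'(x) = -6*x^2 - 10*x + 6

Solve f'(x) = 0:
  Factor: -6*x^2 - 10*x + 6 = -2*(3*x^2 + 5*x - 3); 3*x^2 + 5*x - 3 = 0 has no rational roots; quadratic formula: x = (-5 ± √61)/6.
  ⇒ x = -sqrt(61)/6 - 5/6 ≈ -2.1350, -5/6 + sqrt(61)/6 ≈ 0.4684

f''(x) = -12*x - 10
Second-derivative test at each critical point:
  f''(-2.1350) = 15.6205 > 0 → local minimum
  f''(0.4684) = -15.6205 < 0 → local maximum

Critical points: x = -sqrt(61)/6 - 5/6 ≈ -2.1350 (local minimum); x = -5/6 + sqrt(61)/6 ≈ 0.4684 (local maximum)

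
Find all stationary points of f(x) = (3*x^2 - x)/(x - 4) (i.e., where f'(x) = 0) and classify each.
f'(x) = (3*x^2 - 24*x + 4)/(x^2 - 8*x + 16)

Solve f'(x) = 0:
  f'(x) = (3*x^2 - 24*x + 4)/(x - 4)^2; the denominator is positive wherever f is defined, so f'(x) = 0 ⇔ 3*x^2 - 24*x + 4 = 0.
  3*x^2 - 24*x + 4 = 0 has no rational roots; quadratic formula: x = (24 ± √528)/6.
  ⇒ x = 4 - 2*sqrt(33)/3 ≈ 0.1703, 2*sqrt(33)/3 + 4 ≈ 7.8297

f''(x) = 88/(x^3 - 12*x^2 + 48*x - 64)
Second-derivative test at each critical point:
  f''(0.1703) = -1.5667 < 0 → local maximum
  f''(7.8297) = 1.5667 > 0 → local minimum

Critical points: x = 4 - 2*sqrt(33)/3 ≈ 0.1703 (local maximum); x = 2*sqrt(33)/3 + 4 ≈ 7.8297 (local minimum)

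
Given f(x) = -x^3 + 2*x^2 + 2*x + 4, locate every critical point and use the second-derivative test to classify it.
f'(x) = -3*x^2 + 4*x + 2

Solve f'(x) = 0:
  3*x^2 - 4*x - 2 = 0 has no rational roots; quadratic formula: x = (4 ± √40)/6.
  ⇒ x = 2/3 - sqrt(10)/3 ≈ -0.3874, 2/3 + sqrt(10)/3 ≈ 1.7208

f''(x) = 4 - 6*x
Second-derivative test at each critical point:
  f''(-0.3874) = 6.3246 > 0 → local minimum
  f''(1.7208) = -6.3246 < 0 → local maximum

Critical points: x = 2/3 - sqrt(10)/3 ≈ -0.3874 (local minimum); x = 2/3 + sqrt(10)/3 ≈ 1.7208 (local maximum)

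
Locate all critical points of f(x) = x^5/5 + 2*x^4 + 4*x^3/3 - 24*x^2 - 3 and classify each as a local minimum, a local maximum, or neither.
f'(x) = x*(x^3 + 8*x^2 + 4*x - 48)

Solve f'(x) = 0:
  Factor: x^4 + 8*x^3 + 4*x^2 - 48*x = x*(x - 2)*(x + 4)*(x + 6) = 0.
  ⇒ x = -6, -4, 0, 2

f''(x) = 4*x^3 + 24*x^2 + 8*x - 48
Second-derivative test at each critical point:
  f''(-6) = -96 < 0 → local maximum
  f''(-4) = 48 > 0 → local minimum
  f''(0) = -48 < 0 → local maximum
  f''(2) = 96 > 0 → local minimum

Critical points: x = -6 (local maximum); x = -4 (local minimum); x = 0 (local maximum); x = 2 (local minimum)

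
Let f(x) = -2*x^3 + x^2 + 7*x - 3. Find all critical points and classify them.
f'(x) = -6*x^2 + 2*x + 7

Solve f'(x) = 0:
  6*x^2 - 2*x - 7 = 0 has no rational roots; quadratic formula: x = (2 ± √172)/12.
  ⇒ x = 1/6 - sqrt(43)/6 ≈ -0.9262, 1/6 + sqrt(43)/6 ≈ 1.2596

f''(x) = 2 - 12*x
Second-derivative test at each critical point:
  f''(-0.9262) = 13.1149 > 0 → local minimum
  f''(1.2596) = -13.1149 < 0 → local maximum

Critical points: x = 1/6 - sqrt(43)/6 ≈ -0.9262 (local minimum); x = 1/6 + sqrt(43)/6 ≈ 1.2596 (local maximum)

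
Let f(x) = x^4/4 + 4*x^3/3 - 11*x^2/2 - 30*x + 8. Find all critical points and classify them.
f'(x) = x^3 + 4*x^2 - 11*x - 30

Solve f'(x) = 0:
  Factor: x^3 + 4*x^2 - 11*x - 30 = (x - 3)*(x + 2)*(x + 5) = 0.
  ⇒ x = -5, -2, 3

f''(x) = 3*x^2 + 8*x - 11
Second-derivative test at each critical point:
  f''(-5) = 24 > 0 → local minimum
  f''(-2) = -15 < 0 → local maximum
  f''(3) = 40 > 0 → local minimum

Critical points: x = -5 (local minimum); x = -2 (local maximum); x = 3 (local minimum)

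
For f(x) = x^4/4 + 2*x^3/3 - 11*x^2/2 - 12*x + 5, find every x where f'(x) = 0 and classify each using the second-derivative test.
f'(x) = x^3 + 2*x^2 - 11*x - 12

Solve f'(x) = 0:
  Factor: x^3 + 2*x^2 - 11*x - 12 = (x - 3)*(x + 1)*(x + 4) = 0.
  ⇒ x = -4, -1, 3

f''(x) = 3*x^2 + 4*x - 11
Second-derivative test at each critical point:
  f''(-4) = 21 > 0 → local minimum
  f''(-1) = -12 < 0 → local maximum
  f''(3) = 28 > 0 → local minimum

Critical points: x = -4 (local minimum); x = -1 (local maximum); x = 3 (local minimum)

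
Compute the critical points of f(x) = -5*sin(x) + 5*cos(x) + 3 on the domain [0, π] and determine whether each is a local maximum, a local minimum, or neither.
f'(x) = -5*sqrt(2)*sin(x + pi/4)

Solve f'(x) = 0 on [0, π]:
  f'(x) = 0 ⇔ -5*cos(x) = 5*sin(x) ⇔ tan(x) = -1, i.e. x = arctan(-1) + nπ; keep the solutions lying in [0, π].
  ⇒ x = 3*pi/4 ≈ 2.3562

f''(x) = -5*sqrt(2)*cos(x + pi/4)
Second-derivative test at each critical point:
  f''(2.3562) = 7.0711 > 0 → local minimum

Critical points: x = 3*pi/4 ≈ 2.3562 (local minimum)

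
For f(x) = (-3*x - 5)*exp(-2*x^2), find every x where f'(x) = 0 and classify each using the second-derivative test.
f'(x) = (4*x*(3*x + 5) - 3)*exp(-2*x^2)

Solve f'(x) = 0:
  f'(x) = (12*x^2 + 20*x - 3)·exp(-2*x^2) and exp(-2*x^2) > 0 for every x, so f'(x) = 0 ⇔ 12*x^2 + 20*x - 3 = 0.
  12*x^2 + 20*x - 3 = 0 has no rational roots; quadratic formula: x = (-20 ± √544)/24.
  ⇒ x = -sqrt(34)/6 - 5/6 ≈ -1.8052, -5/6 + sqrt(34)/6 ≈ 0.1385

f''(x) = 4*(-12*x^3 - 20*x^2 + 9*x + 5)*exp(-2*x^2)
Second-derivative test at each critical point:
  f''(-1.8052) = -0.0345 < 0 → local maximum
  f''(0.1385) = 22.4460 > 0 → local minimum

Critical points: x = -sqrt(34)/6 - 5/6 ≈ -1.8052 (local maximum); x = -5/6 + sqrt(34)/6 ≈ 0.1385 (local minimum)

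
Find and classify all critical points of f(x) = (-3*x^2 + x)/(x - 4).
f'(x) = (-3*x^2 + 24*x - 4)/(x^2 - 8*x + 16)

Solve f'(x) = 0:
  f'(x) = -(3*x^2 - 24*x + 4)/(x - 4)^2; the denominator is positive wherever f is defined, so f'(x) = 0 ⇔ -3*x^2 + 24*x - 4 = 0.
  3*x^2 - 24*x + 4 = 0 has no rational roots; quadratic formula: x = (24 ± √528)/6.
  ⇒ x = 4 - 2*sqrt(33)/3 ≈ 0.1703, 2*sqrt(33)/3 + 4 ≈ 7.8297

f''(x) = -88/(x^3 - 12*x^2 + 48*x - 64)
Second-derivative test at each critical point:
  f''(0.1703) = 1.5667 > 0 → local minimum
  f''(7.8297) = -1.5667 < 0 → local maximum

Critical points: x = 4 - 2*sqrt(33)/3 ≈ 0.1703 (local minimum); x = 2*sqrt(33)/3 + 4 ≈ 7.8297 (local maximum)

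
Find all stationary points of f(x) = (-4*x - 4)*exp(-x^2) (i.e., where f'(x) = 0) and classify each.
f'(x) = 4*(2*x*(x + 1) - 1)*exp(-x^2)

Solve f'(x) = 0:
  f'(x) = (8*x^2 + 8*x - 4)·exp(-x^2) and exp(-x^2) > 0 for every x, so f'(x) = 0 ⇔ 8*x^2 + 8*x - 4 = 0.
  Factor: 8*x^2 + 8*x - 4 = 4*(2*x^2 + 2*x - 1); 2*x^2 + 2*x - 1 = 0 has no rational roots; quadratic formula: x = (-2 ± √12)/4.
  ⇒ x = -sqrt(3)/2 - 1/2 ≈ -1.3660, -1/2 + sqrt(3)/2 ≈ 0.3660

f''(x) = 8*(-2*x^2*(x + 1) + 3*x + 1)*exp(-x^2)
Second-derivative test at each critical point:
  f''(-1.3660) = -2.1441 < 0 → local maximum
  f''(0.3660) = 12.1190 > 0 → local minimum

Critical points: x = -sqrt(3)/2 - 1/2 ≈ -1.3660 (local maximum); x = -1/2 + sqrt(3)/2 ≈ 0.3660 (local minimum)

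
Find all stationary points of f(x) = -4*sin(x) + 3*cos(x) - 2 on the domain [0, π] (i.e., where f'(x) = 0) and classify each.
f'(x) = -3*sin(x) - 4*cos(x)

Solve f'(x) = 0 on [0, π]:
  f'(x) = 0 ⇔ -4*cos(x) = 3*sin(x) ⇔ tan(x) = -4/3, i.e. x = arctan(-4/3) + nπ; keep the solutions lying in [0, π].
  ⇒ x = pi - atan(4/3) ≈ 2.2143

f''(x) = 4*sin(x) - 3*cos(x)
Second-derivative test at each critical point:
  f''(2.2143) = 5 > 0 → local minimum

Critical points: x = pi - atan(4/3) ≈ 2.2143 (local minimum)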